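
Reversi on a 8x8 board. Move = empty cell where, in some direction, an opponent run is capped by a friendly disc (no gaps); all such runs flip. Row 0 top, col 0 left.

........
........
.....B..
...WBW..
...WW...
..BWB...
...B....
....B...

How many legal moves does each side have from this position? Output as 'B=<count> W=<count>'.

-- B to move --
(2,2): no bracket -> illegal
(2,3): flips 3 -> legal
(2,4): no bracket -> illegal
(2,6): no bracket -> illegal
(3,2): flips 2 -> legal
(3,6): flips 1 -> legal
(4,2): no bracket -> illegal
(4,5): flips 1 -> legal
(4,6): no bracket -> illegal
(5,5): no bracket -> illegal
(6,2): no bracket -> illegal
(6,4): no bracket -> illegal
B mobility = 4
-- W to move --
(1,4): no bracket -> illegal
(1,5): flips 1 -> legal
(1,6): flips 2 -> legal
(2,3): no bracket -> illegal
(2,4): flips 1 -> legal
(2,6): no bracket -> illegal
(3,6): no bracket -> illegal
(4,1): no bracket -> illegal
(4,2): no bracket -> illegal
(4,5): no bracket -> illegal
(5,1): flips 1 -> legal
(5,5): flips 1 -> legal
(6,1): flips 1 -> legal
(6,2): no bracket -> illegal
(6,4): flips 1 -> legal
(6,5): flips 1 -> legal
(7,2): no bracket -> illegal
(7,3): flips 1 -> legal
(7,5): no bracket -> illegal
W mobility = 9

Answer: B=4 W=9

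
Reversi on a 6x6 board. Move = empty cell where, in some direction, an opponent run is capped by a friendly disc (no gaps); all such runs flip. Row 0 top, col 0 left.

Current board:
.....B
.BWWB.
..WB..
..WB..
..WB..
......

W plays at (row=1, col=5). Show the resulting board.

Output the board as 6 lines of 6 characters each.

Answer: .....B
.BWWWW
..WB..
..WB..
..WB..
......

Derivation:
Place W at (1,5); scan 8 dirs for brackets.
Dir NW: first cell '.' (not opp) -> no flip
Dir N: opp run (0,5), next=edge -> no flip
Dir NE: edge -> no flip
Dir W: opp run (1,4) capped by W -> flip
Dir E: edge -> no flip
Dir SW: first cell '.' (not opp) -> no flip
Dir S: first cell '.' (not opp) -> no flip
Dir SE: edge -> no flip
All flips: (1,4)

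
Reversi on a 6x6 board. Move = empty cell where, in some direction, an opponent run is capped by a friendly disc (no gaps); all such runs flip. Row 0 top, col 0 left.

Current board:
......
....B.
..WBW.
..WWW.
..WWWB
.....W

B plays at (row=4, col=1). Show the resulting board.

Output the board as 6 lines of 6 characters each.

Answer: ......
....B.
..WBW.
..BWW.
.BBBBB
.....W

Derivation:
Place B at (4,1); scan 8 dirs for brackets.
Dir NW: first cell '.' (not opp) -> no flip
Dir N: first cell '.' (not opp) -> no flip
Dir NE: opp run (3,2) capped by B -> flip
Dir W: first cell '.' (not opp) -> no flip
Dir E: opp run (4,2) (4,3) (4,4) capped by B -> flip
Dir SW: first cell '.' (not opp) -> no flip
Dir S: first cell '.' (not opp) -> no flip
Dir SE: first cell '.' (not opp) -> no flip
All flips: (3,2) (4,2) (4,3) (4,4)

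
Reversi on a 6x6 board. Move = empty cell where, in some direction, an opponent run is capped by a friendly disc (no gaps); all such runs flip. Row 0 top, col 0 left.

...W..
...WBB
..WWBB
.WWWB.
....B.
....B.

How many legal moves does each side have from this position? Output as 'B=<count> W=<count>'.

-- B to move --
(0,2): flips 1 -> legal
(0,4): no bracket -> illegal
(1,1): flips 2 -> legal
(1,2): flips 2 -> legal
(2,0): no bracket -> illegal
(2,1): flips 2 -> legal
(3,0): flips 3 -> legal
(4,0): no bracket -> illegal
(4,1): flips 2 -> legal
(4,2): flips 1 -> legal
(4,3): no bracket -> illegal
B mobility = 7
-- W to move --
(0,4): no bracket -> illegal
(0,5): flips 1 -> legal
(3,5): flips 2 -> legal
(4,3): no bracket -> illegal
(4,5): flips 1 -> legal
(5,3): no bracket -> illegal
(5,5): flips 1 -> legal
W mobility = 4

Answer: B=7 W=4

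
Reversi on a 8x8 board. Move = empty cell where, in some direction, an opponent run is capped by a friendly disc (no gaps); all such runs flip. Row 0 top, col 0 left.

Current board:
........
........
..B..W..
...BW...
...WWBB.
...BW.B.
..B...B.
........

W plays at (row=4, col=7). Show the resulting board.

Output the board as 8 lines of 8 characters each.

Place W at (4,7); scan 8 dirs for brackets.
Dir NW: first cell '.' (not opp) -> no flip
Dir N: first cell '.' (not opp) -> no flip
Dir NE: edge -> no flip
Dir W: opp run (4,6) (4,5) capped by W -> flip
Dir E: edge -> no flip
Dir SW: opp run (5,6), next='.' -> no flip
Dir S: first cell '.' (not opp) -> no flip
Dir SE: edge -> no flip
All flips: (4,5) (4,6)

Answer: ........
........
..B..W..
...BW...
...WWWWW
...BW.B.
..B...B.
........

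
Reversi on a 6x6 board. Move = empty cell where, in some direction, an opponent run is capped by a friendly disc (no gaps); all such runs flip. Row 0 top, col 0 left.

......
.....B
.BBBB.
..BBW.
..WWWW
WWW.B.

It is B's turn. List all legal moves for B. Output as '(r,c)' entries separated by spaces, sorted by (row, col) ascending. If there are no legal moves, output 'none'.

(2,5): no bracket -> illegal
(3,1): no bracket -> illegal
(3,5): flips 1 -> legal
(4,0): no bracket -> illegal
(4,1): no bracket -> illegal
(5,3): flips 1 -> legal
(5,5): flips 1 -> legal

Answer: (3,5) (5,3) (5,5)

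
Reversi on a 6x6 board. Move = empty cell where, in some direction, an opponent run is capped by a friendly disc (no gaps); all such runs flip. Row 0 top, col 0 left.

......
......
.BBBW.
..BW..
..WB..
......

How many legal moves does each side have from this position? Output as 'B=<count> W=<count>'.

Answer: B=5 W=7

Derivation:
-- B to move --
(1,3): no bracket -> illegal
(1,4): no bracket -> illegal
(1,5): no bracket -> illegal
(2,5): flips 1 -> legal
(3,1): no bracket -> illegal
(3,4): flips 1 -> legal
(3,5): no bracket -> illegal
(4,1): flips 1 -> legal
(4,4): flips 1 -> legal
(5,1): no bracket -> illegal
(5,2): flips 1 -> legal
(5,3): no bracket -> illegal
B mobility = 5
-- W to move --
(1,0): no bracket -> illegal
(1,1): flips 1 -> legal
(1,2): flips 2 -> legal
(1,3): flips 1 -> legal
(1,4): no bracket -> illegal
(2,0): flips 3 -> legal
(3,0): no bracket -> illegal
(3,1): flips 1 -> legal
(3,4): no bracket -> illegal
(4,1): no bracket -> illegal
(4,4): flips 1 -> legal
(5,2): no bracket -> illegal
(5,3): flips 1 -> legal
(5,4): no bracket -> illegal
W mobility = 7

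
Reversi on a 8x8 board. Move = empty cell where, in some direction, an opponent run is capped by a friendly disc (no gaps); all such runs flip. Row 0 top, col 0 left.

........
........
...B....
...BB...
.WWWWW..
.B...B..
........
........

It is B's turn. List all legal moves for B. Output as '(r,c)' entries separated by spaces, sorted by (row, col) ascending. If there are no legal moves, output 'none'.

Answer: (3,1) (3,5) (5,2) (5,3) (5,4) (5,6)

Derivation:
(3,0): no bracket -> illegal
(3,1): flips 1 -> legal
(3,2): no bracket -> illegal
(3,5): flips 1 -> legal
(3,6): no bracket -> illegal
(4,0): no bracket -> illegal
(4,6): no bracket -> illegal
(5,0): no bracket -> illegal
(5,2): flips 1 -> legal
(5,3): flips 1 -> legal
(5,4): flips 1 -> legal
(5,6): flips 1 -> legal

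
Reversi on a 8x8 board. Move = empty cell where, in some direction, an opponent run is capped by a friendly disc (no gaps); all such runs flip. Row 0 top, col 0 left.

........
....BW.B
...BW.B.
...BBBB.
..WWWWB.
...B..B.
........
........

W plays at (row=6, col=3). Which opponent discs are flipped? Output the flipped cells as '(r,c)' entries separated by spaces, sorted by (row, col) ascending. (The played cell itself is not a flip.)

Answer: (5,3)

Derivation:
Dir NW: first cell '.' (not opp) -> no flip
Dir N: opp run (5,3) capped by W -> flip
Dir NE: first cell '.' (not opp) -> no flip
Dir W: first cell '.' (not opp) -> no flip
Dir E: first cell '.' (not opp) -> no flip
Dir SW: first cell '.' (not opp) -> no flip
Dir S: first cell '.' (not opp) -> no flip
Dir SE: first cell '.' (not opp) -> no flip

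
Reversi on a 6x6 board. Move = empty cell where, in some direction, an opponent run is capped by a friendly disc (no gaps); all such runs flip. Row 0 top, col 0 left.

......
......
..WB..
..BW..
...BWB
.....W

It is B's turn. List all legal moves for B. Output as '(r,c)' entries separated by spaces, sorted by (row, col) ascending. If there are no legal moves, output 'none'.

Answer: (1,2) (2,1) (3,4)

Derivation:
(1,1): no bracket -> illegal
(1,2): flips 1 -> legal
(1,3): no bracket -> illegal
(2,1): flips 1 -> legal
(2,4): no bracket -> illegal
(3,1): no bracket -> illegal
(3,4): flips 1 -> legal
(3,5): no bracket -> illegal
(4,2): no bracket -> illegal
(5,3): no bracket -> illegal
(5,4): no bracket -> illegal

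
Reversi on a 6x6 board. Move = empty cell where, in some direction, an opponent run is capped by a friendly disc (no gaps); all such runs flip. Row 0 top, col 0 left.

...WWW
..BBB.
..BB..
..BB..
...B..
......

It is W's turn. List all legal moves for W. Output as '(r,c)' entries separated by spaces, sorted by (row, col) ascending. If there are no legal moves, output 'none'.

Answer: (2,1) (2,4) (2,5) (3,1) (4,1) (5,3)

Derivation:
(0,1): no bracket -> illegal
(0,2): no bracket -> illegal
(1,1): no bracket -> illegal
(1,5): no bracket -> illegal
(2,1): flips 1 -> legal
(2,4): flips 1 -> legal
(2,5): flips 1 -> legal
(3,1): flips 2 -> legal
(3,4): no bracket -> illegal
(4,1): flips 3 -> legal
(4,2): no bracket -> illegal
(4,4): no bracket -> illegal
(5,2): no bracket -> illegal
(5,3): flips 4 -> legal
(5,4): no bracket -> illegal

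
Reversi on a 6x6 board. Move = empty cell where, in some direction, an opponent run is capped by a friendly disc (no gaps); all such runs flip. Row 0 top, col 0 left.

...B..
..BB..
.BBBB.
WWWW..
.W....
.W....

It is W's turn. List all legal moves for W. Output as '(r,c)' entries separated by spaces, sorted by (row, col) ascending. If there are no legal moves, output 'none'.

(0,1): no bracket -> illegal
(0,2): flips 2 -> legal
(0,4): flips 2 -> legal
(1,0): flips 1 -> legal
(1,1): flips 2 -> legal
(1,4): flips 1 -> legal
(1,5): flips 1 -> legal
(2,0): no bracket -> illegal
(2,5): no bracket -> illegal
(3,4): no bracket -> illegal
(3,5): no bracket -> illegal

Answer: (0,2) (0,4) (1,0) (1,1) (1,4) (1,5)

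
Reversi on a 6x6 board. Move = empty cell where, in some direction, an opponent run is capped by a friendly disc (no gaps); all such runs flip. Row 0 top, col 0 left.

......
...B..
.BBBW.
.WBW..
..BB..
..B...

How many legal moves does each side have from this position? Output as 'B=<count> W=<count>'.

-- B to move --
(1,4): no bracket -> illegal
(1,5): flips 2 -> legal
(2,0): flips 1 -> legal
(2,5): flips 1 -> legal
(3,0): flips 1 -> legal
(3,4): flips 1 -> legal
(3,5): flips 1 -> legal
(4,0): flips 1 -> legal
(4,1): flips 1 -> legal
(4,4): flips 1 -> legal
B mobility = 9
-- W to move --
(0,2): flips 1 -> legal
(0,3): flips 2 -> legal
(0,4): flips 2 -> legal
(1,0): no bracket -> illegal
(1,1): flips 2 -> legal
(1,2): no bracket -> illegal
(1,4): no bracket -> illegal
(2,0): flips 3 -> legal
(3,0): no bracket -> illegal
(3,4): no bracket -> illegal
(4,1): no bracket -> illegal
(4,4): no bracket -> illegal
(5,1): flips 1 -> legal
(5,3): flips 2 -> legal
(5,4): no bracket -> illegal
W mobility = 7

Answer: B=9 W=7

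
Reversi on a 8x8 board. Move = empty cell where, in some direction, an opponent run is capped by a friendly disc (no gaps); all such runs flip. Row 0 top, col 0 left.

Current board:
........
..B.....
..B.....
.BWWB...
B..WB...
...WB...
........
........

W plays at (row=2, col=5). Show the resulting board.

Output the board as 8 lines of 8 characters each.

Place W at (2,5); scan 8 dirs for brackets.
Dir NW: first cell '.' (not opp) -> no flip
Dir N: first cell '.' (not opp) -> no flip
Dir NE: first cell '.' (not opp) -> no flip
Dir W: first cell '.' (not opp) -> no flip
Dir E: first cell '.' (not opp) -> no flip
Dir SW: opp run (3,4) capped by W -> flip
Dir S: first cell '.' (not opp) -> no flip
Dir SE: first cell '.' (not opp) -> no flip
All flips: (3,4)

Answer: ........
..B.....
..B..W..
.BWWW...
B..WB...
...WB...
........
........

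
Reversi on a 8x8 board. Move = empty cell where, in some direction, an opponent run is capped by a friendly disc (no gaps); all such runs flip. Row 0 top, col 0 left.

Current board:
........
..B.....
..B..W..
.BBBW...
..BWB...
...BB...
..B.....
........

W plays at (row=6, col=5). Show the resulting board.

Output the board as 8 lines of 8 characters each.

Answer: ........
..B.....
..B..W..
.BBBW...
..BWB...
...BW...
..B..W..
........

Derivation:
Place W at (6,5); scan 8 dirs for brackets.
Dir NW: opp run (5,4) capped by W -> flip
Dir N: first cell '.' (not opp) -> no flip
Dir NE: first cell '.' (not opp) -> no flip
Dir W: first cell '.' (not opp) -> no flip
Dir E: first cell '.' (not opp) -> no flip
Dir SW: first cell '.' (not opp) -> no flip
Dir S: first cell '.' (not opp) -> no flip
Dir SE: first cell '.' (not opp) -> no flip
All flips: (5,4)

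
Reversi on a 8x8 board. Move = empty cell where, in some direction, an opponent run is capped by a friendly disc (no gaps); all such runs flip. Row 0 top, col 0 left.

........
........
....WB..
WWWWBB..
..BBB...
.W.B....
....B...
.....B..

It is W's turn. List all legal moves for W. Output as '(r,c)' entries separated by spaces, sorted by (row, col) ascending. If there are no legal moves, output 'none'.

Answer: (2,6) (3,6) (4,6) (5,2) (5,4) (5,5) (6,3)

Derivation:
(1,4): no bracket -> illegal
(1,5): no bracket -> illegal
(1,6): no bracket -> illegal
(2,3): no bracket -> illegal
(2,6): flips 1 -> legal
(3,6): flips 2 -> legal
(4,1): no bracket -> illegal
(4,5): no bracket -> illegal
(4,6): flips 1 -> legal
(5,2): flips 1 -> legal
(5,4): flips 3 -> legal
(5,5): flips 1 -> legal
(6,2): no bracket -> illegal
(6,3): flips 2 -> legal
(6,5): no bracket -> illegal
(6,6): no bracket -> illegal
(7,3): no bracket -> illegal
(7,4): no bracket -> illegal
(7,6): no bracket -> illegal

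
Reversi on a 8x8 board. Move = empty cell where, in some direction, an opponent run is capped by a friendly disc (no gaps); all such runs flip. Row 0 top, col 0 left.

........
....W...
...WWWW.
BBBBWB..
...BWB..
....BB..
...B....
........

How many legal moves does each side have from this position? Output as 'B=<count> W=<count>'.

-- B to move --
(0,3): no bracket -> illegal
(0,4): flips 4 -> legal
(0,5): flips 2 -> legal
(1,2): flips 2 -> legal
(1,3): flips 2 -> legal
(1,5): flips 2 -> legal
(1,6): flips 2 -> legal
(1,7): flips 1 -> legal
(2,2): no bracket -> illegal
(2,7): no bracket -> illegal
(3,6): no bracket -> illegal
(3,7): no bracket -> illegal
(5,3): flips 1 -> legal
B mobility = 8
-- W to move --
(2,0): no bracket -> illegal
(2,1): no bracket -> illegal
(2,2): flips 1 -> legal
(3,6): flips 1 -> legal
(4,0): no bracket -> illegal
(4,1): flips 1 -> legal
(4,2): flips 2 -> legal
(4,6): flips 2 -> legal
(5,2): flips 1 -> legal
(5,3): flips 2 -> legal
(5,6): flips 1 -> legal
(6,2): no bracket -> illegal
(6,4): flips 1 -> legal
(6,5): flips 3 -> legal
(6,6): flips 1 -> legal
(7,2): no bracket -> illegal
(7,3): no bracket -> illegal
(7,4): no bracket -> illegal
W mobility = 11

Answer: B=8 W=11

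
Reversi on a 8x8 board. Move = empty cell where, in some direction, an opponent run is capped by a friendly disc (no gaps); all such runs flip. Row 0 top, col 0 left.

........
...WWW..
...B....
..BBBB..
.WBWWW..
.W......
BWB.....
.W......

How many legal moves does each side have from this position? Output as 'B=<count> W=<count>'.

-- B to move --
(0,2): no bracket -> illegal
(0,3): flips 1 -> legal
(0,4): no bracket -> illegal
(0,5): flips 1 -> legal
(0,6): no bracket -> illegal
(1,2): no bracket -> illegal
(1,6): no bracket -> illegal
(2,2): no bracket -> illegal
(2,4): no bracket -> illegal
(2,5): no bracket -> illegal
(2,6): no bracket -> illegal
(3,0): no bracket -> illegal
(3,1): no bracket -> illegal
(3,6): no bracket -> illegal
(4,0): flips 2 -> legal
(4,6): flips 3 -> legal
(5,0): flips 1 -> legal
(5,2): flips 1 -> legal
(5,3): flips 2 -> legal
(5,4): flips 2 -> legal
(5,5): flips 2 -> legal
(5,6): flips 1 -> legal
(7,0): no bracket -> illegal
(7,2): no bracket -> illegal
B mobility = 10
-- W to move --
(1,2): flips 2 -> legal
(2,1): flips 1 -> legal
(2,2): flips 1 -> legal
(2,4): flips 3 -> legal
(2,5): flips 2 -> legal
(2,6): flips 1 -> legal
(3,1): no bracket -> illegal
(3,6): no bracket -> illegal
(4,6): no bracket -> illegal
(5,0): no bracket -> illegal
(5,2): no bracket -> illegal
(5,3): flips 1 -> legal
(6,3): flips 1 -> legal
(7,0): no bracket -> illegal
(7,2): no bracket -> illegal
(7,3): flips 1 -> legal
W mobility = 9

Answer: B=10 W=9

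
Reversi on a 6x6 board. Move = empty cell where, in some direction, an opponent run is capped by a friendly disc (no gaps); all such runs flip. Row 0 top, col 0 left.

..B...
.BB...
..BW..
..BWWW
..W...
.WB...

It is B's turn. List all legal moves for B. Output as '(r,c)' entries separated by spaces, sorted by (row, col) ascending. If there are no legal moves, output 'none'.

Answer: (1,4) (2,4) (4,4) (4,5) (5,0)

Derivation:
(1,3): no bracket -> illegal
(1,4): flips 1 -> legal
(2,4): flips 1 -> legal
(2,5): no bracket -> illegal
(3,1): no bracket -> illegal
(4,0): no bracket -> illegal
(4,1): no bracket -> illegal
(4,3): no bracket -> illegal
(4,4): flips 1 -> legal
(4,5): flips 2 -> legal
(5,0): flips 1 -> legal
(5,3): no bracket -> illegal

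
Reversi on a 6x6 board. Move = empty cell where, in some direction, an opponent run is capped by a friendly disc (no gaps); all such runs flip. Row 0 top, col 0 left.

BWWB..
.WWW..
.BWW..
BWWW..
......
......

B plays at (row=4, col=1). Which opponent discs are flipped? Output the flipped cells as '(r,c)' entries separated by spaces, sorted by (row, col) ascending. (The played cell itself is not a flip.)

Dir NW: first cell 'B' (not opp) -> no flip
Dir N: opp run (3,1) capped by B -> flip
Dir NE: opp run (3,2) (2,3), next='.' -> no flip
Dir W: first cell '.' (not opp) -> no flip
Dir E: first cell '.' (not opp) -> no flip
Dir SW: first cell '.' (not opp) -> no flip
Dir S: first cell '.' (not opp) -> no flip
Dir SE: first cell '.' (not opp) -> no flip

Answer: (3,1)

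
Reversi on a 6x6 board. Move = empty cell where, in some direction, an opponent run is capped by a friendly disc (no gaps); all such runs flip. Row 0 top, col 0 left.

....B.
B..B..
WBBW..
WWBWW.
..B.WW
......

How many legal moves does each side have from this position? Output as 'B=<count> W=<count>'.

-- B to move --
(1,1): no bracket -> illegal
(1,2): no bracket -> illegal
(1,4): flips 1 -> legal
(2,4): flips 2 -> legal
(2,5): no bracket -> illegal
(3,5): flips 2 -> legal
(4,0): flips 3 -> legal
(4,1): flips 1 -> legal
(4,3): flips 2 -> legal
(5,3): no bracket -> illegal
(5,4): no bracket -> illegal
(5,5): flips 2 -> legal
B mobility = 7
-- W to move --
(0,0): flips 1 -> legal
(0,1): no bracket -> illegal
(0,2): no bracket -> illegal
(0,3): flips 1 -> legal
(0,5): no bracket -> illegal
(1,1): flips 2 -> legal
(1,2): flips 1 -> legal
(1,4): no bracket -> illegal
(1,5): no bracket -> illegal
(2,4): no bracket -> illegal
(4,1): flips 1 -> legal
(4,3): no bracket -> illegal
(5,1): flips 1 -> legal
(5,2): no bracket -> illegal
(5,3): flips 1 -> legal
W mobility = 7

Answer: B=7 W=7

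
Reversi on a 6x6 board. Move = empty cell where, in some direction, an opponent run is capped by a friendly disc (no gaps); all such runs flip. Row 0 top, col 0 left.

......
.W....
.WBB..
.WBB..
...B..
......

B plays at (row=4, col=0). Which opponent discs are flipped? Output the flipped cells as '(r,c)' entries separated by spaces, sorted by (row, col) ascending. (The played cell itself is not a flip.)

Answer: (3,1)

Derivation:
Dir NW: edge -> no flip
Dir N: first cell '.' (not opp) -> no flip
Dir NE: opp run (3,1) capped by B -> flip
Dir W: edge -> no flip
Dir E: first cell '.' (not opp) -> no flip
Dir SW: edge -> no flip
Dir S: first cell '.' (not opp) -> no flip
Dir SE: first cell '.' (not opp) -> no flip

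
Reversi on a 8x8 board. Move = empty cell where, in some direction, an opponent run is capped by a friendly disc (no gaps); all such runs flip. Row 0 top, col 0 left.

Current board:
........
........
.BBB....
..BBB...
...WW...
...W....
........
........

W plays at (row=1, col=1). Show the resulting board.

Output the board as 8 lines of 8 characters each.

Place W at (1,1); scan 8 dirs for brackets.
Dir NW: first cell '.' (not opp) -> no flip
Dir N: first cell '.' (not opp) -> no flip
Dir NE: first cell '.' (not opp) -> no flip
Dir W: first cell '.' (not opp) -> no flip
Dir E: first cell '.' (not opp) -> no flip
Dir SW: first cell '.' (not opp) -> no flip
Dir S: opp run (2,1), next='.' -> no flip
Dir SE: opp run (2,2) (3,3) capped by W -> flip
All flips: (2,2) (3,3)

Answer: ........
.W......
.BWB....
..BWB...
...WW...
...W....
........
........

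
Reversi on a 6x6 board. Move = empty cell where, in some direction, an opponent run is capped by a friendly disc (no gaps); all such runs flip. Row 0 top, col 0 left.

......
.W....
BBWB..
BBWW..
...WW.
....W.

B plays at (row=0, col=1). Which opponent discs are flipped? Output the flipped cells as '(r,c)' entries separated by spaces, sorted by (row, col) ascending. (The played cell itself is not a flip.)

Dir NW: edge -> no flip
Dir N: edge -> no flip
Dir NE: edge -> no flip
Dir W: first cell '.' (not opp) -> no flip
Dir E: first cell '.' (not opp) -> no flip
Dir SW: first cell '.' (not opp) -> no flip
Dir S: opp run (1,1) capped by B -> flip
Dir SE: first cell '.' (not opp) -> no flip

Answer: (1,1)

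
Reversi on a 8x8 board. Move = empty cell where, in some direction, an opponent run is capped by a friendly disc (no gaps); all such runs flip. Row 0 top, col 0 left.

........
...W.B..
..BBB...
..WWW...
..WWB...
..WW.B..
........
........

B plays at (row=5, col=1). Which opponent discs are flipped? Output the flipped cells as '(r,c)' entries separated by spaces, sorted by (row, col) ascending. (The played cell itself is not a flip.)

Answer: (3,3) (4,2)

Derivation:
Dir NW: first cell '.' (not opp) -> no flip
Dir N: first cell '.' (not opp) -> no flip
Dir NE: opp run (4,2) (3,3) capped by B -> flip
Dir W: first cell '.' (not opp) -> no flip
Dir E: opp run (5,2) (5,3), next='.' -> no flip
Dir SW: first cell '.' (not opp) -> no flip
Dir S: first cell '.' (not opp) -> no flip
Dir SE: first cell '.' (not opp) -> no flip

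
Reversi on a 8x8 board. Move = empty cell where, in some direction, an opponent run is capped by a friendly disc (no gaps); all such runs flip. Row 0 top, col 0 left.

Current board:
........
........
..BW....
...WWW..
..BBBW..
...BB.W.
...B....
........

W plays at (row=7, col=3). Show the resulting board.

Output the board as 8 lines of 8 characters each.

Place W at (7,3); scan 8 dirs for brackets.
Dir NW: first cell '.' (not opp) -> no flip
Dir N: opp run (6,3) (5,3) (4,3) capped by W -> flip
Dir NE: first cell '.' (not opp) -> no flip
Dir W: first cell '.' (not opp) -> no flip
Dir E: first cell '.' (not opp) -> no flip
Dir SW: edge -> no flip
Dir S: edge -> no flip
Dir SE: edge -> no flip
All flips: (4,3) (5,3) (6,3)

Answer: ........
........
..BW....
...WWW..
..BWBW..
...WB.W.
...W....
...W....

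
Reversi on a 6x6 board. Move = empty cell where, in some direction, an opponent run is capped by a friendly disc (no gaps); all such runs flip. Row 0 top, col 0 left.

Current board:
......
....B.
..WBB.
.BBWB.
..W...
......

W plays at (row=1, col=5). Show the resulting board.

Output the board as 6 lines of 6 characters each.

Answer: ......
....BW
..WBW.
.BBWB.
..W...
......

Derivation:
Place W at (1,5); scan 8 dirs for brackets.
Dir NW: first cell '.' (not opp) -> no flip
Dir N: first cell '.' (not opp) -> no flip
Dir NE: edge -> no flip
Dir W: opp run (1,4), next='.' -> no flip
Dir E: edge -> no flip
Dir SW: opp run (2,4) capped by W -> flip
Dir S: first cell '.' (not opp) -> no flip
Dir SE: edge -> no flip
All flips: (2,4)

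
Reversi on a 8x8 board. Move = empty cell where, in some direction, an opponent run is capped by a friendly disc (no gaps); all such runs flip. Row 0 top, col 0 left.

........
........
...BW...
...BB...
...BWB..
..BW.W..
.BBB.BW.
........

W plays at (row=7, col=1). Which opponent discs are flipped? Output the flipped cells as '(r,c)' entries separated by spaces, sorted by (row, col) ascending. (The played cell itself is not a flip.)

Answer: (6,2)

Derivation:
Dir NW: first cell '.' (not opp) -> no flip
Dir N: opp run (6,1), next='.' -> no flip
Dir NE: opp run (6,2) capped by W -> flip
Dir W: first cell '.' (not opp) -> no flip
Dir E: first cell '.' (not opp) -> no flip
Dir SW: edge -> no flip
Dir S: edge -> no flip
Dir SE: edge -> no flip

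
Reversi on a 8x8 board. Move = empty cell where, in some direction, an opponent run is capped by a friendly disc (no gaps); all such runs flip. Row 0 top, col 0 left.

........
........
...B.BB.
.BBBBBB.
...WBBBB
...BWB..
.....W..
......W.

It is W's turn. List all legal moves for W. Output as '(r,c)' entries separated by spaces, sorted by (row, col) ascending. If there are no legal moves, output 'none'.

(1,2): no bracket -> illegal
(1,3): flips 2 -> legal
(1,4): no bracket -> illegal
(1,5): flips 4 -> legal
(1,6): flips 2 -> legal
(1,7): no bracket -> illegal
(2,0): no bracket -> illegal
(2,1): flips 1 -> legal
(2,2): no bracket -> illegal
(2,4): flips 2 -> legal
(2,7): flips 2 -> legal
(3,0): no bracket -> illegal
(3,7): no bracket -> illegal
(4,0): no bracket -> illegal
(4,1): no bracket -> illegal
(4,2): no bracket -> illegal
(5,2): flips 1 -> legal
(5,6): flips 1 -> legal
(5,7): no bracket -> illegal
(6,2): no bracket -> illegal
(6,3): flips 1 -> legal
(6,4): no bracket -> illegal
(6,6): no bracket -> illegal

Answer: (1,3) (1,5) (1,6) (2,1) (2,4) (2,7) (5,2) (5,6) (6,3)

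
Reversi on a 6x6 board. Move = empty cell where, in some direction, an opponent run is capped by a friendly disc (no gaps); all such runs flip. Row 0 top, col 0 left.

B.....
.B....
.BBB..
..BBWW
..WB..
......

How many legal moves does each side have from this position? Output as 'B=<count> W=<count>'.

Answer: B=5 W=5

Derivation:
-- B to move --
(2,4): no bracket -> illegal
(2,5): flips 1 -> legal
(3,1): no bracket -> illegal
(4,1): flips 1 -> legal
(4,4): no bracket -> illegal
(4,5): flips 1 -> legal
(5,1): flips 1 -> legal
(5,2): flips 1 -> legal
(5,3): no bracket -> illegal
B mobility = 5
-- W to move --
(0,1): no bracket -> illegal
(0,2): no bracket -> illegal
(1,0): no bracket -> illegal
(1,2): flips 3 -> legal
(1,3): no bracket -> illegal
(1,4): no bracket -> illegal
(2,0): no bracket -> illegal
(2,4): flips 1 -> legal
(3,0): no bracket -> illegal
(3,1): flips 2 -> legal
(4,1): no bracket -> illegal
(4,4): flips 1 -> legal
(5,2): flips 1 -> legal
(5,3): no bracket -> illegal
(5,4): no bracket -> illegal
W mobility = 5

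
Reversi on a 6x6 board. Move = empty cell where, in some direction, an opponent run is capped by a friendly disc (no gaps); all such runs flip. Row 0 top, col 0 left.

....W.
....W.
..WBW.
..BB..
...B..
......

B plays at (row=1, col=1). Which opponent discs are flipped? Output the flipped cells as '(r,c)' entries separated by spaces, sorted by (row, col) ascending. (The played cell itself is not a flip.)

Answer: (2,2)

Derivation:
Dir NW: first cell '.' (not opp) -> no flip
Dir N: first cell '.' (not opp) -> no flip
Dir NE: first cell '.' (not opp) -> no flip
Dir W: first cell '.' (not opp) -> no flip
Dir E: first cell '.' (not opp) -> no flip
Dir SW: first cell '.' (not opp) -> no flip
Dir S: first cell '.' (not opp) -> no flip
Dir SE: opp run (2,2) capped by B -> flip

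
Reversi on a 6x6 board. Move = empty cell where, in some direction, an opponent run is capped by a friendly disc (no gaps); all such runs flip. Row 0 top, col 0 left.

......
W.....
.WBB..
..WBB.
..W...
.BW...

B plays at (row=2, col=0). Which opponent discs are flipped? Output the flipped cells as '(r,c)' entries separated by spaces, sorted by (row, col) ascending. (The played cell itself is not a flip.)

Dir NW: edge -> no flip
Dir N: opp run (1,0), next='.' -> no flip
Dir NE: first cell '.' (not opp) -> no flip
Dir W: edge -> no flip
Dir E: opp run (2,1) capped by B -> flip
Dir SW: edge -> no flip
Dir S: first cell '.' (not opp) -> no flip
Dir SE: first cell '.' (not opp) -> no flip

Answer: (2,1)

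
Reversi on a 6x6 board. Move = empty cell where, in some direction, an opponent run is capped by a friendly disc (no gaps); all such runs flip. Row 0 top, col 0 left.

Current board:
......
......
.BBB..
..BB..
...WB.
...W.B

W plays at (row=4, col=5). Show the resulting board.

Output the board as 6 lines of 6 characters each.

Answer: ......
......
.BBB..
..BB..
...WWW
...W.B

Derivation:
Place W at (4,5); scan 8 dirs for brackets.
Dir NW: first cell '.' (not opp) -> no flip
Dir N: first cell '.' (not opp) -> no flip
Dir NE: edge -> no flip
Dir W: opp run (4,4) capped by W -> flip
Dir E: edge -> no flip
Dir SW: first cell '.' (not opp) -> no flip
Dir S: opp run (5,5), next=edge -> no flip
Dir SE: edge -> no flip
All flips: (4,4)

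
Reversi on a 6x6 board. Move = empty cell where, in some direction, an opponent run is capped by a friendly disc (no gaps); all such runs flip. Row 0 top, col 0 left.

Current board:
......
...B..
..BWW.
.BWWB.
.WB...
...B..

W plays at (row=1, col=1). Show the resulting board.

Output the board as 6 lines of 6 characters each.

Answer: ......
.W.B..
..WWW.
.BWWB.
.WB...
...B..

Derivation:
Place W at (1,1); scan 8 dirs for brackets.
Dir NW: first cell '.' (not opp) -> no flip
Dir N: first cell '.' (not opp) -> no flip
Dir NE: first cell '.' (not opp) -> no flip
Dir W: first cell '.' (not opp) -> no flip
Dir E: first cell '.' (not opp) -> no flip
Dir SW: first cell '.' (not opp) -> no flip
Dir S: first cell '.' (not opp) -> no flip
Dir SE: opp run (2,2) capped by W -> flip
All flips: (2,2)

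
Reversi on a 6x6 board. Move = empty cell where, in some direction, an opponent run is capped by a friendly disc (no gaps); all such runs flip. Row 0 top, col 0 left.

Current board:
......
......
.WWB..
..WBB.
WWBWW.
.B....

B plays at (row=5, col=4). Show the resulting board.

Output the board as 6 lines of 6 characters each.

Place B at (5,4); scan 8 dirs for brackets.
Dir NW: opp run (4,3) (3,2) (2,1), next='.' -> no flip
Dir N: opp run (4,4) capped by B -> flip
Dir NE: first cell '.' (not opp) -> no flip
Dir W: first cell '.' (not opp) -> no flip
Dir E: first cell '.' (not opp) -> no flip
Dir SW: edge -> no flip
Dir S: edge -> no flip
Dir SE: edge -> no flip
All flips: (4,4)

Answer: ......
......
.WWB..
..WBB.
WWBWB.
.B..B.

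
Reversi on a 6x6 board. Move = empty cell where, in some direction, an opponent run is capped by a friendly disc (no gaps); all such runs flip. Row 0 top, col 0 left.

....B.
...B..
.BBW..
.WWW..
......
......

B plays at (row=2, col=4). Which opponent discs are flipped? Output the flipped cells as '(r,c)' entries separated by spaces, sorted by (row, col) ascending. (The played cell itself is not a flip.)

Dir NW: first cell 'B' (not opp) -> no flip
Dir N: first cell '.' (not opp) -> no flip
Dir NE: first cell '.' (not opp) -> no flip
Dir W: opp run (2,3) capped by B -> flip
Dir E: first cell '.' (not opp) -> no flip
Dir SW: opp run (3,3), next='.' -> no flip
Dir S: first cell '.' (not opp) -> no flip
Dir SE: first cell '.' (not opp) -> no flip

Answer: (2,3)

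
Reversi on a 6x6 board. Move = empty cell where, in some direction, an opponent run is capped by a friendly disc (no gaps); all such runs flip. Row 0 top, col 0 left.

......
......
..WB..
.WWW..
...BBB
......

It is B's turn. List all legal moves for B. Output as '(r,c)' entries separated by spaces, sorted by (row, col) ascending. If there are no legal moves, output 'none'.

Answer: (1,1) (2,1) (4,1)

Derivation:
(1,1): flips 2 -> legal
(1,2): no bracket -> illegal
(1,3): no bracket -> illegal
(2,0): no bracket -> illegal
(2,1): flips 2 -> legal
(2,4): no bracket -> illegal
(3,0): no bracket -> illegal
(3,4): no bracket -> illegal
(4,0): no bracket -> illegal
(4,1): flips 1 -> legal
(4,2): no bracket -> illegal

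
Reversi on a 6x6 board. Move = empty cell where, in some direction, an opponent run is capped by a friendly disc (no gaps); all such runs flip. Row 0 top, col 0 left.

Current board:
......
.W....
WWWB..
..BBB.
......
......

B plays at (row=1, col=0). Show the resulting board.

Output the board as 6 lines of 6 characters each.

Answer: ......
BW....
WBWB..
..BBB.
......
......

Derivation:
Place B at (1,0); scan 8 dirs for brackets.
Dir NW: edge -> no flip
Dir N: first cell '.' (not opp) -> no flip
Dir NE: first cell '.' (not opp) -> no flip
Dir W: edge -> no flip
Dir E: opp run (1,1), next='.' -> no flip
Dir SW: edge -> no flip
Dir S: opp run (2,0), next='.' -> no flip
Dir SE: opp run (2,1) capped by B -> flip
All flips: (2,1)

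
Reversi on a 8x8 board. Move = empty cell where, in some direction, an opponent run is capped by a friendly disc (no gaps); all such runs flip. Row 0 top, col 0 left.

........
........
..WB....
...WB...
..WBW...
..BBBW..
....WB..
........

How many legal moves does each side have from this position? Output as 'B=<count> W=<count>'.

Answer: B=10 W=8

Derivation:
-- B to move --
(1,1): no bracket -> illegal
(1,2): no bracket -> illegal
(1,3): no bracket -> illegal
(2,1): flips 1 -> legal
(2,4): no bracket -> illegal
(3,1): flips 1 -> legal
(3,2): flips 2 -> legal
(3,5): flips 1 -> legal
(4,1): flips 1 -> legal
(4,5): flips 2 -> legal
(4,6): no bracket -> illegal
(5,1): no bracket -> illegal
(5,6): flips 1 -> legal
(6,3): flips 1 -> legal
(6,6): no bracket -> illegal
(7,3): no bracket -> illegal
(7,4): flips 1 -> legal
(7,5): flips 1 -> legal
B mobility = 10
-- W to move --
(1,2): no bracket -> illegal
(1,3): flips 1 -> legal
(1,4): no bracket -> illegal
(2,4): flips 2 -> legal
(2,5): no bracket -> illegal
(3,2): no bracket -> illegal
(3,5): flips 1 -> legal
(4,1): no bracket -> illegal
(4,5): no bracket -> illegal
(5,1): flips 3 -> legal
(5,6): no bracket -> illegal
(6,1): no bracket -> illegal
(6,2): flips 2 -> legal
(6,3): flips 2 -> legal
(6,6): flips 1 -> legal
(7,4): no bracket -> illegal
(7,5): flips 1 -> legal
(7,6): no bracket -> illegal
W mobility = 8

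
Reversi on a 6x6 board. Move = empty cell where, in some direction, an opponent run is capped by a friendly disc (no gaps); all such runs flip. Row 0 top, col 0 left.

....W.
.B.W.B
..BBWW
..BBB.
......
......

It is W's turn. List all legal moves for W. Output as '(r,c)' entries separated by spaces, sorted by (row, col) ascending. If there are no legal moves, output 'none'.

Answer: (0,5) (2,1) (3,1) (4,2) (4,3) (4,4)

Derivation:
(0,0): no bracket -> illegal
(0,1): no bracket -> illegal
(0,2): no bracket -> illegal
(0,5): flips 1 -> legal
(1,0): no bracket -> illegal
(1,2): no bracket -> illegal
(1,4): no bracket -> illegal
(2,0): no bracket -> illegal
(2,1): flips 2 -> legal
(3,1): flips 1 -> legal
(3,5): no bracket -> illegal
(4,1): no bracket -> illegal
(4,2): flips 1 -> legal
(4,3): flips 3 -> legal
(4,4): flips 1 -> legal
(4,5): no bracket -> illegal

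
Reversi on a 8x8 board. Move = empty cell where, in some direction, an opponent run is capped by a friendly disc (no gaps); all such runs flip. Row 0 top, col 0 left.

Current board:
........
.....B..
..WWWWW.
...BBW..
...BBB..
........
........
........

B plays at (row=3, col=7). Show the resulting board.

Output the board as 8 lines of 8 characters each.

Answer: ........
.....B..
..WWWWB.
...BBW.B
...BBB..
........
........
........

Derivation:
Place B at (3,7); scan 8 dirs for brackets.
Dir NW: opp run (2,6) capped by B -> flip
Dir N: first cell '.' (not opp) -> no flip
Dir NE: edge -> no flip
Dir W: first cell '.' (not opp) -> no flip
Dir E: edge -> no flip
Dir SW: first cell '.' (not opp) -> no flip
Dir S: first cell '.' (not opp) -> no flip
Dir SE: edge -> no flip
All flips: (2,6)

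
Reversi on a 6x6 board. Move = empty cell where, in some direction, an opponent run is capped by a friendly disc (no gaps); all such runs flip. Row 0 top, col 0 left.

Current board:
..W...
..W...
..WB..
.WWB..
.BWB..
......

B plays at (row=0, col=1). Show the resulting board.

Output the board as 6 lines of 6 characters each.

Place B at (0,1); scan 8 dirs for brackets.
Dir NW: edge -> no flip
Dir N: edge -> no flip
Dir NE: edge -> no flip
Dir W: first cell '.' (not opp) -> no flip
Dir E: opp run (0,2), next='.' -> no flip
Dir SW: first cell '.' (not opp) -> no flip
Dir S: first cell '.' (not opp) -> no flip
Dir SE: opp run (1,2) capped by B -> flip
All flips: (1,2)

Answer: .BW...
..B...
..WB..
.WWB..
.BWB..
......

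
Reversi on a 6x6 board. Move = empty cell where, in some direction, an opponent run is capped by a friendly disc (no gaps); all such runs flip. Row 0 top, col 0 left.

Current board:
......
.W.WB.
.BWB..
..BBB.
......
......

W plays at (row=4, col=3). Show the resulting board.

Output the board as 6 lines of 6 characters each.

Place W at (4,3); scan 8 dirs for brackets.
Dir NW: opp run (3,2) (2,1), next='.' -> no flip
Dir N: opp run (3,3) (2,3) capped by W -> flip
Dir NE: opp run (3,4), next='.' -> no flip
Dir W: first cell '.' (not opp) -> no flip
Dir E: first cell '.' (not opp) -> no flip
Dir SW: first cell '.' (not opp) -> no flip
Dir S: first cell '.' (not opp) -> no flip
Dir SE: first cell '.' (not opp) -> no flip
All flips: (2,3) (3,3)

Answer: ......
.W.WB.
.BWW..
..BWB.
...W..
......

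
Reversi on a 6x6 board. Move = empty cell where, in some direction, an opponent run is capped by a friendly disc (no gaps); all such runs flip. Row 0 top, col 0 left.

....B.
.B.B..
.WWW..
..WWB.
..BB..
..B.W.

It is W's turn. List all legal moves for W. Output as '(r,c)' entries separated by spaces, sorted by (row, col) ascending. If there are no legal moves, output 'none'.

Answer: (0,0) (0,1) (0,3) (3,5) (4,5) (5,1) (5,3)

Derivation:
(0,0): flips 1 -> legal
(0,1): flips 1 -> legal
(0,2): no bracket -> illegal
(0,3): flips 1 -> legal
(0,5): no bracket -> illegal
(1,0): no bracket -> illegal
(1,2): no bracket -> illegal
(1,4): no bracket -> illegal
(1,5): no bracket -> illegal
(2,0): no bracket -> illegal
(2,4): no bracket -> illegal
(2,5): no bracket -> illegal
(3,1): no bracket -> illegal
(3,5): flips 1 -> legal
(4,1): no bracket -> illegal
(4,4): no bracket -> illegal
(4,5): flips 1 -> legal
(5,1): flips 1 -> legal
(5,3): flips 1 -> legal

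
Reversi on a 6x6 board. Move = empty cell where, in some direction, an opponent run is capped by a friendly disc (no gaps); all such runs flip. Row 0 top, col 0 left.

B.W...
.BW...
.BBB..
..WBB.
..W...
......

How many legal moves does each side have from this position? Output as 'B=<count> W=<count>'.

-- B to move --
(0,1): flips 1 -> legal
(0,3): flips 1 -> legal
(1,3): flips 1 -> legal
(3,1): flips 1 -> legal
(4,1): flips 1 -> legal
(4,3): flips 1 -> legal
(5,1): flips 1 -> legal
(5,2): flips 2 -> legal
(5,3): no bracket -> illegal
B mobility = 8
-- W to move --
(0,1): no bracket -> illegal
(1,0): flips 2 -> legal
(1,3): no bracket -> illegal
(1,4): flips 1 -> legal
(2,0): flips 1 -> legal
(2,4): flips 1 -> legal
(2,5): no bracket -> illegal
(3,0): flips 1 -> legal
(3,1): no bracket -> illegal
(3,5): flips 2 -> legal
(4,3): no bracket -> illegal
(4,4): no bracket -> illegal
(4,5): flips 2 -> legal
W mobility = 7

Answer: B=8 W=7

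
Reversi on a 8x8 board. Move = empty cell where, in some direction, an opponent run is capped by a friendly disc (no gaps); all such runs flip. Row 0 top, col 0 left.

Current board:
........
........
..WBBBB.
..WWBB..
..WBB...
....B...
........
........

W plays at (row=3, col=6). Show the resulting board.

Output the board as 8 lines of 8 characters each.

Place W at (3,6); scan 8 dirs for brackets.
Dir NW: opp run (2,5), next='.' -> no flip
Dir N: opp run (2,6), next='.' -> no flip
Dir NE: first cell '.' (not opp) -> no flip
Dir W: opp run (3,5) (3,4) capped by W -> flip
Dir E: first cell '.' (not opp) -> no flip
Dir SW: first cell '.' (not opp) -> no flip
Dir S: first cell '.' (not opp) -> no flip
Dir SE: first cell '.' (not opp) -> no flip
All flips: (3,4) (3,5)

Answer: ........
........
..WBBBB.
..WWWWW.
..WBB...
....B...
........
........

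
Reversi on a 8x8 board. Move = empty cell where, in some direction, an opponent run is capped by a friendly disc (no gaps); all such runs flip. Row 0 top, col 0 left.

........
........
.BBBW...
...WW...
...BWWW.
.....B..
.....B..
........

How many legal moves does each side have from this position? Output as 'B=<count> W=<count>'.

-- B to move --
(1,3): no bracket -> illegal
(1,4): no bracket -> illegal
(1,5): no bracket -> illegal
(2,5): flips 2 -> legal
(3,2): no bracket -> illegal
(3,5): flips 1 -> legal
(3,6): no bracket -> illegal
(3,7): flips 1 -> legal
(4,2): no bracket -> illegal
(4,7): flips 3 -> legal
(5,3): no bracket -> illegal
(5,4): no bracket -> illegal
(5,6): flips 2 -> legal
(5,7): no bracket -> illegal
B mobility = 5
-- W to move --
(1,0): no bracket -> illegal
(1,1): flips 1 -> legal
(1,2): flips 1 -> legal
(1,3): flips 1 -> legal
(1,4): no bracket -> illegal
(2,0): flips 3 -> legal
(3,0): no bracket -> illegal
(3,1): no bracket -> illegal
(3,2): no bracket -> illegal
(4,2): flips 1 -> legal
(5,2): flips 1 -> legal
(5,3): flips 1 -> legal
(5,4): no bracket -> illegal
(5,6): no bracket -> illegal
(6,4): flips 1 -> legal
(6,6): flips 1 -> legal
(7,4): no bracket -> illegal
(7,5): flips 2 -> legal
(7,6): no bracket -> illegal
W mobility = 10

Answer: B=5 W=10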